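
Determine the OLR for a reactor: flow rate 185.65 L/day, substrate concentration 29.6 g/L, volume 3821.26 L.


OLR = Q * S / V
= 185.65 * 29.6 / 3821.26
= 1.4381 g/L/day

1.4381 g/L/day


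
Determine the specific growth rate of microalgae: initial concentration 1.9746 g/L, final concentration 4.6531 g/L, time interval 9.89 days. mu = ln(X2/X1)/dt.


mu = ln(X2/X1) / dt
= ln(4.6531/1.9746) / 9.89
= 0.0867 per day

0.0867 per day


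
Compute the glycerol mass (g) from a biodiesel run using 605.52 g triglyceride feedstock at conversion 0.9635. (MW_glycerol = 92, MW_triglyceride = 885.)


glycerol = oil * conv * (92/885)
= 605.52 * 0.9635 * 92 / 885
= 60.6492 g

60.6492 g


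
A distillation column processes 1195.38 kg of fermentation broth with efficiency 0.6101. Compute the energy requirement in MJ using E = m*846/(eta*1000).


E = m * 846 / (eta * 1000)
= 1195.38 * 846 / (0.6101 * 1000)
= 1657.5832 MJ

1657.5832 MJ


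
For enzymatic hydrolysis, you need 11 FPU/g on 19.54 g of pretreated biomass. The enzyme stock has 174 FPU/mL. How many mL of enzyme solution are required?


V = dosage * m_sub / activity
V = 11 * 19.54 / 174
V = 1.2353 mL

1.2353 mL


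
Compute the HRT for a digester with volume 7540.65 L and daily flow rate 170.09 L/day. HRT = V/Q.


HRT = V / Q
= 7540.65 / 170.09
= 44.3333 days

44.3333 days


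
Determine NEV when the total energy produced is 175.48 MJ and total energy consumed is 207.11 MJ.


NEV = E_out - E_in
= 175.48 - 207.11
= -31.6300 MJ

-31.6300 MJ


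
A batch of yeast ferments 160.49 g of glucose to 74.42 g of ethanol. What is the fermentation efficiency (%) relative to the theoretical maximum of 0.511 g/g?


Fermentation efficiency = (actual / (0.511 * glucose)) * 100
= (74.42 / (0.511 * 160.49)) * 100
= 90.7446%

90.7446%


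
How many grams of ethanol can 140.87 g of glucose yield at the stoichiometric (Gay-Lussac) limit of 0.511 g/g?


Theoretical ethanol yield: m_EtOH = 0.511 * m_glucose
m_EtOH = 0.511 * 140.87 = 71.9846 g

71.9846 g


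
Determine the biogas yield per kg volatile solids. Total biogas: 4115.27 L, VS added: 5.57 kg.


Y = V / VS
= 4115.27 / 5.57
= 738.8276 L/kg VS

738.8276 L/kg VS


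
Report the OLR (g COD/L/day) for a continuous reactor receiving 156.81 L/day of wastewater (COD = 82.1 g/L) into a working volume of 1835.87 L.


OLR = Q * S / V
= 156.81 * 82.1 / 1835.87
= 7.0125 g/L/day

7.0125 g/L/day


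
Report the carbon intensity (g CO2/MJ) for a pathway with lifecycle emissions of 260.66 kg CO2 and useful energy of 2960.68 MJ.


CI = CO2 * 1000 / E
= 260.66 * 1000 / 2960.68
= 88.0406 g CO2/MJ

88.0406 g CO2/MJ


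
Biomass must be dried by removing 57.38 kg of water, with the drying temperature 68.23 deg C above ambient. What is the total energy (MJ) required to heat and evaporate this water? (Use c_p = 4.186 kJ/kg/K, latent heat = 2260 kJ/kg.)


E = m_water * (4.186 * dT + 2260) / 1000
= 57.38 * (4.186 * 68.23 + 2260) / 1000
= 146.0671 MJ

146.0671 MJ


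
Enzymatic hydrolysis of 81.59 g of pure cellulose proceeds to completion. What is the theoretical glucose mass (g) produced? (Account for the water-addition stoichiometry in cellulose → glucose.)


glucose = cellulose * 180/162
= 81.59 * 180/162
= 90.6556 g

90.6556 g


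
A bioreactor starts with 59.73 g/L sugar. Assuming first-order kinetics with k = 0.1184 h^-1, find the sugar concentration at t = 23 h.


S = S0 * exp(-k * t)
S = 59.73 * exp(-0.1184 * 23)
S = 3.9221 g/L

3.9221 g/L


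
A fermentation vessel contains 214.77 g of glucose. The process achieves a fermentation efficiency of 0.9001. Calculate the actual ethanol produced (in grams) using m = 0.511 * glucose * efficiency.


Actual ethanol: m = 0.511 * 214.77 * 0.9001
m = 98.7837 g

98.7837 g


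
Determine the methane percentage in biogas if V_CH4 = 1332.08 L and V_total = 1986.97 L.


CH4% = V_CH4 / V_total * 100
= 1332.08 / 1986.97 * 100
= 67.0408%

67.0408%


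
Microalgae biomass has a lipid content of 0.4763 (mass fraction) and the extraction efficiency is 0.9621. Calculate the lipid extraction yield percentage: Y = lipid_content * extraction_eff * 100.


Y = lipid_content * extraction_eff * 100
= 0.4763 * 0.9621 * 100
= 45.8248%

45.8248%


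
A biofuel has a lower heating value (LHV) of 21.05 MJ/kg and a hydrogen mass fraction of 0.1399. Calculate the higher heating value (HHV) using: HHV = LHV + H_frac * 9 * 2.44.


HHV = LHV + H_frac * 9 * 2.44
= 21.05 + 0.1399 * 9 * 2.44
= 24.1222 MJ/kg

24.1222 MJ/kg


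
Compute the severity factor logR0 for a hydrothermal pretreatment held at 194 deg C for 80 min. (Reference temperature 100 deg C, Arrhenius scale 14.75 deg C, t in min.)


logR0 = log10(t * exp((T - 100) / 14.75))
= log10(80 * exp((194 - 100) / 14.75))
= 4.6708

4.6708


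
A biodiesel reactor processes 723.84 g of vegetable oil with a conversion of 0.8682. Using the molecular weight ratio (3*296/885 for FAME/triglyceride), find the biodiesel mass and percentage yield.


m_FAME = oil * conv * (3 * 296 / 885) = oil * conv * (888/885)
= 723.84 * 0.8682 * 888 / 885
= 630.5682 g
Y = m_FAME / oil * 100 = conv * (888/885) * 100
= 0.8682 * 888 / 885 * 100
= 87.11%

630.5682 g FAME; Y = 87.11%


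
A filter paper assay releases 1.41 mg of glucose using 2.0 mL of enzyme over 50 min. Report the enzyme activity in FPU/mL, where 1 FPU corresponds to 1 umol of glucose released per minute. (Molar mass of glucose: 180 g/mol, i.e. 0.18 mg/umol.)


Activity = glucose_mg / (0.18 mg/umol * V_mL * t_min)
= 1.41 / (0.18 * 2.0 * 50)
= 0.0783 FPU/mL

0.0783 FPU/mL


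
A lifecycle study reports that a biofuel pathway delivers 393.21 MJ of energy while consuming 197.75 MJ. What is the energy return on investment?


EROI = E_out / E_in
= 393.21 / 197.75
= 1.9884

1.9884


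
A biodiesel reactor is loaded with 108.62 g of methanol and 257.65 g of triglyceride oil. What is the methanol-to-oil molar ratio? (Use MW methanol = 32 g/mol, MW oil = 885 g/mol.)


Molar ratio = n_MeOH / n_oil = (MeOH/32) / (oil/885) = (MeOH * 885) / (32 * oil)
= (108.62 * 885) / (32 * 257.65)
= 11.6593

11.6593


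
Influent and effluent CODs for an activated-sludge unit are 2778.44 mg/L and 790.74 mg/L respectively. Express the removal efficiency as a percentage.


eta = (COD_in - COD_out) / COD_in * 100
= (2778.44 - 790.74) / 2778.44 * 100
= 71.5401%

71.5401%


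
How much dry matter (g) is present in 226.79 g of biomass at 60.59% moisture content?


Wd = Ww * (1 - MC/100)
= 226.79 * (1 - 60.59/100)
= 89.3779 g

89.3779 g


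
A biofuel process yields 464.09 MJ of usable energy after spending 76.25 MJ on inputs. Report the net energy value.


NEV = E_out - E_in
= 464.09 - 76.25
= 387.8400 MJ

387.8400 MJ


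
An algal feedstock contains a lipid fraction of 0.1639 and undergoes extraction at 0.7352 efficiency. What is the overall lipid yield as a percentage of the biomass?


Y = lipid_content * extraction_eff * 100
= 0.1639 * 0.7352 * 100
= 12.0499%

12.0499%


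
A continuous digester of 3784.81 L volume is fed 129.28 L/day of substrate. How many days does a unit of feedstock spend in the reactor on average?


HRT = V / Q
= 3784.81 / 129.28
= 29.2761 days

29.2761 days


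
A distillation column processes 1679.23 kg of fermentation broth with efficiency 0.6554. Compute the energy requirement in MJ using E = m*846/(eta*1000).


E = m * 846 / (eta * 1000)
= 1679.23 * 846 / (0.6554 * 1000)
= 2167.5749 MJ

2167.5749 MJ


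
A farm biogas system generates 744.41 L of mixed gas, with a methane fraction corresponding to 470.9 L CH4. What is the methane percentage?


CH4% = V_CH4 / V_total * 100
= 470.9 / 744.41 * 100
= 63.2582%

63.2582%


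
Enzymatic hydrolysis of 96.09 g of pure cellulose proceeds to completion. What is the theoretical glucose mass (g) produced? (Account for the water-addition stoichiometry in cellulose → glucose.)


glucose = cellulose * 180/162
= 96.09 * 180/162
= 106.7667 g

106.7667 g


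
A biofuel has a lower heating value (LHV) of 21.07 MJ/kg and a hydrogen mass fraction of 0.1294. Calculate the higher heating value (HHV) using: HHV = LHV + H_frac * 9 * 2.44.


HHV = LHV + H_frac * 9 * 2.44
= 21.07 + 0.1294 * 9 * 2.44
= 23.9116 MJ/kg

23.9116 MJ/kg


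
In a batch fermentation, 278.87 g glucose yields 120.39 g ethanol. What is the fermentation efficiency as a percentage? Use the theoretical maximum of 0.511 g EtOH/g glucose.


Fermentation efficiency = (actual / (0.511 * glucose)) * 100
= (120.39 / (0.511 * 278.87)) * 100
= 84.4827%

84.4827%


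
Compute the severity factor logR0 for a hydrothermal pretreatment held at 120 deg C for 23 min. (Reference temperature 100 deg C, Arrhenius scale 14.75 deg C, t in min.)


logR0 = log10(t * exp((T - 100) / 14.75))
= log10(23 * exp((120 - 100) / 14.75))
= 1.9506

1.9506


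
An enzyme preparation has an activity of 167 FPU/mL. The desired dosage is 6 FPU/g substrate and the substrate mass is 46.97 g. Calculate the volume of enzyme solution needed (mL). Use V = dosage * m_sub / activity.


V = dosage * m_sub / activity
V = 6 * 46.97 / 167
V = 1.6875 mL

1.6875 mL


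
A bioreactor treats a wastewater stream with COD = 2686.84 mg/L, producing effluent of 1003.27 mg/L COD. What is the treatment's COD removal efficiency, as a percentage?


eta = (COD_in - COD_out) / COD_in * 100
= (2686.84 - 1003.27) / 2686.84 * 100
= 62.6599%

62.6599%


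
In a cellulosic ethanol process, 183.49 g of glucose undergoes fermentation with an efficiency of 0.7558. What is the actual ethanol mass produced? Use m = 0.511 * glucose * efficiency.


Actual ethanol: m = 0.511 * 183.49 * 0.7558
m = 70.8664 g

70.8664 g


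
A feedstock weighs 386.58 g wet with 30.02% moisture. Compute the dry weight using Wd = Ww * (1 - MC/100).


Wd = Ww * (1 - MC/100)
= 386.58 * (1 - 30.02/100)
= 270.5287 g

270.5287 g


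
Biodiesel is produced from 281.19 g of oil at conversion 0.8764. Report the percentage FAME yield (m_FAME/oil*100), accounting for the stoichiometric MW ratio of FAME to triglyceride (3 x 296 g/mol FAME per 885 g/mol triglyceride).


m_FAME = oil * conv * (3 * 296 / 885) = oil * conv * (888/885)
= 281.19 * 0.8764 * 888 / 885
= 247.2703 g
Y = m_FAME / oil * 100 = conv * (888/885) * 100
= 0.8764 * 888 / 885 * 100
= 87.94%

87.94%


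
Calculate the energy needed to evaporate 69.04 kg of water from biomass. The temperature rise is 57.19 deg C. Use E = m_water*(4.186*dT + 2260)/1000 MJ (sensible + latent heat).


E = m_water * (4.186 * dT + 2260) / 1000
= 69.04 * (4.186 * 57.19 + 2260) / 1000
= 172.5584 MJ

172.5584 MJ


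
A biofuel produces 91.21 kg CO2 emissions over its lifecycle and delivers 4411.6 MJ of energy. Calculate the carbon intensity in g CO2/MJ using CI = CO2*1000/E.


CI = CO2 * 1000 / E
= 91.21 * 1000 / 4411.6
= 20.6750 g CO2/MJ

20.6750 g CO2/MJ


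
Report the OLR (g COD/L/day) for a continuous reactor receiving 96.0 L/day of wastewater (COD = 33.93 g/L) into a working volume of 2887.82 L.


OLR = Q * S / V
= 96.0 * 33.93 / 2887.82
= 1.1279 g/L/day

1.1279 g/L/day


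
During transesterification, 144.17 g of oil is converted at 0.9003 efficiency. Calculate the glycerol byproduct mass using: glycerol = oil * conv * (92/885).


glycerol = oil * conv * (92/885)
= 144.17 * 0.9003 * 92 / 885
= 13.4929 g

13.4929 g


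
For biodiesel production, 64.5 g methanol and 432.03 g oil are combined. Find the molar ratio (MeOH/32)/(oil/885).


Molar ratio = n_MeOH / n_oil = (MeOH/32) / (oil/885) = (MeOH * 885) / (32 * oil)
= (64.5 * 885) / (32 * 432.03)
= 4.1289

4.1289


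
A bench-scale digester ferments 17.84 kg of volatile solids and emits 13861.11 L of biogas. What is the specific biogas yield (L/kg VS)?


Y = V / VS
= 13861.11 / 17.84
= 776.9680 L/kg VS

776.9680 L/kg VS


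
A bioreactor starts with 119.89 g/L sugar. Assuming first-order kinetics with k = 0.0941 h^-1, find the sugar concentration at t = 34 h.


S = S0 * exp(-k * t)
S = 119.89 * exp(-0.0941 * 34)
S = 4.8899 g/L

4.8899 g/L


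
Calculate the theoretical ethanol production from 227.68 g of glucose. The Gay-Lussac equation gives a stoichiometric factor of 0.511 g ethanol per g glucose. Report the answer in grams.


Theoretical ethanol yield: m_EtOH = 0.511 * m_glucose
m_EtOH = 0.511 * 227.68 = 116.3445 g

116.3445 g


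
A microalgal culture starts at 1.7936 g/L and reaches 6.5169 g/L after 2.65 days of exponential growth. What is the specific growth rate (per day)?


mu = ln(X2/X1) / dt
= ln(6.5169/1.7936) / 2.65
= 0.4869 per day

0.4869 per day


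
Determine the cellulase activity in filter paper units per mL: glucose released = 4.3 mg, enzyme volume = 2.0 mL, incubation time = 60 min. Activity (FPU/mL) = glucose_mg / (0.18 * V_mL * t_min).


Activity = glucose_mg / (0.18 mg/umol * V_mL * t_min)
= 4.3 / (0.18 * 2.0 * 60)
= 0.1991 FPU/mL

0.1991 FPU/mL


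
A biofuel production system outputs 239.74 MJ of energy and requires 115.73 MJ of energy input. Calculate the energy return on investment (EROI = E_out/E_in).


EROI = E_out / E_in
= 239.74 / 115.73
= 2.0715

2.0715


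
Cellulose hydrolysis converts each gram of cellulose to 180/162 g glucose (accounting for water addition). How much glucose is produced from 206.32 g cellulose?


glucose = cellulose * 180/162
= 206.32 * 180/162
= 229.2444 g

229.2444 g


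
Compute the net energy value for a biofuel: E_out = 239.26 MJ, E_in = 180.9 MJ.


NEV = E_out - E_in
= 239.26 - 180.9
= 58.3600 MJ

58.3600 MJ


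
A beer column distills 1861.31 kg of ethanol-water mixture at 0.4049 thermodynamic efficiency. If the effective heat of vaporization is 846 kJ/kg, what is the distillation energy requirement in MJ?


E = m * 846 / (eta * 1000)
= 1861.31 * 846 / (0.4049 * 1000)
= 3889.0300 MJ

3889.0300 MJ


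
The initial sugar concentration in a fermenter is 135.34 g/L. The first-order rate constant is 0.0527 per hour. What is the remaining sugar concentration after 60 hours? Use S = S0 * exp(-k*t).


S = S0 * exp(-k * t)
S = 135.34 * exp(-0.0527 * 60)
S = 5.7304 g/L

5.7304 g/L


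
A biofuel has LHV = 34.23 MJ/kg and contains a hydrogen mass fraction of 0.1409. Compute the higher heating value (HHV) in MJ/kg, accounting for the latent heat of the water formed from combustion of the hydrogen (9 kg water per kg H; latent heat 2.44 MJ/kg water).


HHV = LHV + H_frac * 9 * 2.44
= 34.23 + 0.1409 * 9 * 2.44
= 37.3242 MJ/kg

37.3242 MJ/kg


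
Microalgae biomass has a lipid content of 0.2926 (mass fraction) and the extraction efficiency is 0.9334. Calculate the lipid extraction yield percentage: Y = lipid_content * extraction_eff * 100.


Y = lipid_content * extraction_eff * 100
= 0.2926 * 0.9334 * 100
= 27.3113%

27.3113%


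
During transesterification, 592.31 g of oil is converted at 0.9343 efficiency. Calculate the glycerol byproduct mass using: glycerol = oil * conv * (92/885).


glycerol = oil * conv * (92/885)
= 592.31 * 0.9343 * 92 / 885
= 57.5281 g

57.5281 g


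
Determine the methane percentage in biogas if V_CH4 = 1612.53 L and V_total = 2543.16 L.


CH4% = V_CH4 / V_total * 100
= 1612.53 / 2543.16 * 100
= 63.4065%

63.4065%


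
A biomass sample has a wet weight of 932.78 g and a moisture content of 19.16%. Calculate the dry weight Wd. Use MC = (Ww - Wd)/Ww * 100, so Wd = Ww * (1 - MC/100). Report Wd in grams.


Wd = Ww * (1 - MC/100)
= 932.78 * (1 - 19.16/100)
= 754.0594 g

754.0594 g


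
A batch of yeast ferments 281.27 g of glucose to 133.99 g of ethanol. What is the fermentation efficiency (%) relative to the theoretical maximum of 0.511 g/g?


Fermentation efficiency = (actual / (0.511 * glucose)) * 100
= (133.99 / (0.511 * 281.27)) * 100
= 93.2241%

93.2241%


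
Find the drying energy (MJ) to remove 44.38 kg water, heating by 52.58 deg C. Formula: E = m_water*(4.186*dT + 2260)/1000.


E = m_water * (4.186 * dT + 2260) / 1000
= 44.38 * (4.186 * 52.58 + 2260) / 1000
= 110.0668 MJ

110.0668 MJ


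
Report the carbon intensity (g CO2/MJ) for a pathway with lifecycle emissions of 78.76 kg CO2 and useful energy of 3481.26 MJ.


CI = CO2 * 1000 / E
= 78.76 * 1000 / 3481.26
= 22.6240 g CO2/MJ

22.6240 g CO2/MJ


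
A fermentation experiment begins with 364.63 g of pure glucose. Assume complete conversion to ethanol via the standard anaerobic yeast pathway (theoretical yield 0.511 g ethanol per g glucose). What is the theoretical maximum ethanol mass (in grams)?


Theoretical ethanol yield: m_EtOH = 0.511 * m_glucose
m_EtOH = 0.511 * 364.63 = 186.3259 g

186.3259 g


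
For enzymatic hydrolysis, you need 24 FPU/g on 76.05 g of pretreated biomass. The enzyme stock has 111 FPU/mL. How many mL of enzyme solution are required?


V = dosage * m_sub / activity
V = 24 * 76.05 / 111
V = 16.4432 mL

16.4432 mL


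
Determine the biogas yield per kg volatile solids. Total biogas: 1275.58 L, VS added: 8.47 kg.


Y = V / VS
= 1275.58 / 8.47
= 150.5998 L/kg VS

150.5998 L/kg VS


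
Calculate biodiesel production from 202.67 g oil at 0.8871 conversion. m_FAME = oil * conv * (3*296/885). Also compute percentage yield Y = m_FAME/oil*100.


m_FAME = oil * conv * (3 * 296 / 885) = oil * conv * (888/885)
= 202.67 * 0.8871 * 888 / 885
= 180.3980 g
Y = m_FAME / oil * 100 = conv * (888/885) * 100
= 0.8871 * 888 / 885 * 100
= 89.01%

180.3980 g FAME; Y = 89.01%


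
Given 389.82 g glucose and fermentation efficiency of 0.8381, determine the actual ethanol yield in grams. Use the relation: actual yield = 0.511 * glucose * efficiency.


Actual ethanol: m = 0.511 * 389.82 * 0.8381
m = 166.9479 g

166.9479 g


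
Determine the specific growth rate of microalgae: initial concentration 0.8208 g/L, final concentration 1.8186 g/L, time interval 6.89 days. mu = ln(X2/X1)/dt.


mu = ln(X2/X1) / dt
= ln(1.8186/0.8208) / 6.89
= 0.1155 per day

0.1155 per day


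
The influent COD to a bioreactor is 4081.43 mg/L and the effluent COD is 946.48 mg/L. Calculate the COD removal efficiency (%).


eta = (COD_in - COD_out) / COD_in * 100
= (4081.43 - 946.48) / 4081.43 * 100
= 76.8101%

76.8101%


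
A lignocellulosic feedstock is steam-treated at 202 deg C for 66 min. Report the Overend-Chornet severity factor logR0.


logR0 = log10(t * exp((T - 100) / 14.75))
= log10(66 * exp((202 - 100) / 14.75))
= 4.8228

4.8228


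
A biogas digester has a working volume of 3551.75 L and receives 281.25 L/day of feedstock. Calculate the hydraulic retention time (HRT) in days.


HRT = V / Q
= 3551.75 / 281.25
= 12.6284 days

12.6284 days


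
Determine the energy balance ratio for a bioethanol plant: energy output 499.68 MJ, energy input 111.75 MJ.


EROI = E_out / E_in
= 499.68 / 111.75
= 4.4714

4.4714


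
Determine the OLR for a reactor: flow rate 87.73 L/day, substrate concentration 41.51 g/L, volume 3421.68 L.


OLR = Q * S / V
= 87.73 * 41.51 / 3421.68
= 1.0643 g/L/day

1.0643 g/L/day


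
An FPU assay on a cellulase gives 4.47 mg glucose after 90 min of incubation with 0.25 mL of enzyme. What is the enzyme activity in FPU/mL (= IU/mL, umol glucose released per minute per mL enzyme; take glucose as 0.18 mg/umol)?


Activity = glucose_mg / (0.18 mg/umol * V_mL * t_min)
= 4.47 / (0.18 * 0.25 * 90)
= 1.1037 FPU/mL

1.1037 FPU/mL


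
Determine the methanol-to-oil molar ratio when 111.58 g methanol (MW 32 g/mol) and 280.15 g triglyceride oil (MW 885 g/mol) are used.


Molar ratio = n_MeOH / n_oil = (MeOH/32) / (oil/885) = (MeOH * 885) / (32 * oil)
= (111.58 * 885) / (32 * 280.15)
= 11.0151

11.0151


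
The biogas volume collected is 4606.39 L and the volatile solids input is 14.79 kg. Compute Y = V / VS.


Y = V / VS
= 4606.39 / 14.79
= 311.4530 L/kg VS

311.4530 L/kg VS


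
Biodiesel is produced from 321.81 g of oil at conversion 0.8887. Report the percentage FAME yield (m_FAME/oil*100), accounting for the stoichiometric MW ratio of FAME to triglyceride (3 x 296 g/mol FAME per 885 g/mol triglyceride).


m_FAME = oil * conv * (3 * 296 / 885) = oil * conv * (888/885)
= 321.81 * 0.8887 * 888 / 885
= 286.9620 g
Y = m_FAME / oil * 100 = conv * (888/885) * 100
= 0.8887 * 888 / 885 * 100
= 89.17%

89.17%


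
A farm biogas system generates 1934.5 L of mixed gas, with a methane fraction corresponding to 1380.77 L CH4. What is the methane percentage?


CH4% = V_CH4 / V_total * 100
= 1380.77 / 1934.5 * 100
= 71.3761%

71.3761%


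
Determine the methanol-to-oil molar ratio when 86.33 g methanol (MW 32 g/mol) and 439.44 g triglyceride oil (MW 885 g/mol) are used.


Molar ratio = n_MeOH / n_oil = (MeOH/32) / (oil/885) = (MeOH * 885) / (32 * oil)
= (86.33 * 885) / (32 * 439.44)
= 5.4332

5.4332


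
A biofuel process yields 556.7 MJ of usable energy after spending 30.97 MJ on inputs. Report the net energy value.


NEV = E_out - E_in
= 556.7 - 30.97
= 525.7300 MJ

525.7300 MJ


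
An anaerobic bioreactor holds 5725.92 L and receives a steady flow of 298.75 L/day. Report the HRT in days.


HRT = V / Q
= 5725.92 / 298.75
= 19.1663 days

19.1663 days


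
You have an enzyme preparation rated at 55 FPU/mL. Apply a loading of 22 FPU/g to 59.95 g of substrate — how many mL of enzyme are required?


V = dosage * m_sub / activity
V = 22 * 59.95 / 55
V = 23.9800 mL

23.9800 mL


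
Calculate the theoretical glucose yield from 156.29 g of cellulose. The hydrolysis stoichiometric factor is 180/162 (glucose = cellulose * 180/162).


glucose = cellulose * 180/162
= 156.29 * 180/162
= 173.6556 g

173.6556 g


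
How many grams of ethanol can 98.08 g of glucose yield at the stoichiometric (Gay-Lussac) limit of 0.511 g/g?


Theoretical ethanol yield: m_EtOH = 0.511 * m_glucose
m_EtOH = 0.511 * 98.08 = 50.1189 g

50.1189 g


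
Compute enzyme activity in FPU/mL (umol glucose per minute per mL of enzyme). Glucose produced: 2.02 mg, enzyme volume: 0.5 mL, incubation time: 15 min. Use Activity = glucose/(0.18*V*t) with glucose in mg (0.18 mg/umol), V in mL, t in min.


Activity = glucose_mg / (0.18 mg/umol * V_mL * t_min)
= 2.02 / (0.18 * 0.5 * 15)
= 1.4963 FPU/mL

1.4963 FPU/mL


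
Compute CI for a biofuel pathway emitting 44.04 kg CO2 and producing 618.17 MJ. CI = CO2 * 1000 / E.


CI = CO2 * 1000 / E
= 44.04 * 1000 / 618.17
= 71.2425 g CO2/MJ

71.2425 g CO2/MJ


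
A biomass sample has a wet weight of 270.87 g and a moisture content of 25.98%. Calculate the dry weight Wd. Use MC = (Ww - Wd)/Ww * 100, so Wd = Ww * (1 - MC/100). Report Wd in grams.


Wd = Ww * (1 - MC/100)
= 270.87 * (1 - 25.98/100)
= 200.4980 g

200.4980 g


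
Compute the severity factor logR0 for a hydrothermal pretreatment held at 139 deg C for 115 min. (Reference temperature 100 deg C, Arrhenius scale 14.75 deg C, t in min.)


logR0 = log10(t * exp((T - 100) / 14.75))
= log10(115 * exp((139 - 100) / 14.75))
= 3.2090

3.2090


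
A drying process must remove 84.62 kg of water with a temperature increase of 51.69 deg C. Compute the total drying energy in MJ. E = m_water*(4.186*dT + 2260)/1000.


E = m_water * (4.186 * dT + 2260) / 1000
= 84.62 * (4.186 * 51.69 + 2260) / 1000
= 209.5508 MJ

209.5508 MJ


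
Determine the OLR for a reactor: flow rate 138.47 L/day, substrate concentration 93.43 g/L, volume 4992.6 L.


OLR = Q * S / V
= 138.47 * 93.43 / 4992.6
= 2.5913 g/L/day

2.5913 g/L/day


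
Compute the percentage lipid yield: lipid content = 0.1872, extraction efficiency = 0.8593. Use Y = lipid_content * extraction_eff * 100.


Y = lipid_content * extraction_eff * 100
= 0.1872 * 0.8593 * 100
= 16.0861%

16.0861%


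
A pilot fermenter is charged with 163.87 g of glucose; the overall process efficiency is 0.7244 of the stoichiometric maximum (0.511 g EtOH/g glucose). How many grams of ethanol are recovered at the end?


Actual ethanol: m = 0.511 * 163.87 * 0.7244
m = 60.6595 g

60.6595 g


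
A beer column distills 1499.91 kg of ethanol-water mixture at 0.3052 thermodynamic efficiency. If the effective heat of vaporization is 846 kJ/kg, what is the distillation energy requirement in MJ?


E = m * 846 / (eta * 1000)
= 1499.91 * 846 / (0.3052 * 1000)
= 4157.6798 MJ

4157.6798 MJ


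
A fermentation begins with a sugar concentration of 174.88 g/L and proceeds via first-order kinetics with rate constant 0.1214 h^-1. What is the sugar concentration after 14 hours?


S = S0 * exp(-k * t)
S = 174.88 * exp(-0.1214 * 14)
S = 31.9605 g/L

31.9605 g/L


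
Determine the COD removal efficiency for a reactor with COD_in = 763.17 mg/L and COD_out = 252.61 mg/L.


eta = (COD_in - COD_out) / COD_in * 100
= (763.17 - 252.61) / 763.17 * 100
= 66.8999%

66.8999%


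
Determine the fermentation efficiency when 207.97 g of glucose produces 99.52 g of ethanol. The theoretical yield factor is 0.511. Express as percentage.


Fermentation efficiency = (actual / (0.511 * glucose)) * 100
= (99.52 / (0.511 * 207.97)) * 100
= 93.6459%

93.6459%


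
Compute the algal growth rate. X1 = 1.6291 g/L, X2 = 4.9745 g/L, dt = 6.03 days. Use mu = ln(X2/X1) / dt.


mu = ln(X2/X1) / dt
= ln(4.9745/1.6291) / 6.03
= 0.1851 per day

0.1851 per day


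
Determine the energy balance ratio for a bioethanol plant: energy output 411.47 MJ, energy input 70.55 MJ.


EROI = E_out / E_in
= 411.47 / 70.55
= 5.8323

5.8323


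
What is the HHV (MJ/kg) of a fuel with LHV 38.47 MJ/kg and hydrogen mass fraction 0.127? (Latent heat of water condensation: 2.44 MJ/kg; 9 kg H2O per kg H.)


HHV = LHV + H_frac * 9 * 2.44
= 38.47 + 0.127 * 9 * 2.44
= 41.2589 MJ/kg

41.2589 MJ/kg


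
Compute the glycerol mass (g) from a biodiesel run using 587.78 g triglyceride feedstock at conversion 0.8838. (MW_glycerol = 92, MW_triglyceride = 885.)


glycerol = oil * conv * (92/885)
= 587.78 * 0.8838 * 92 / 885
= 54.0024 g

54.0024 g


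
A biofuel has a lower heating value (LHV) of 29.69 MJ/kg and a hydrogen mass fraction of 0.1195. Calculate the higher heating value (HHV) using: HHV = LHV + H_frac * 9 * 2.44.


HHV = LHV + H_frac * 9 * 2.44
= 29.69 + 0.1195 * 9 * 2.44
= 32.3142 MJ/kg

32.3142 MJ/kg


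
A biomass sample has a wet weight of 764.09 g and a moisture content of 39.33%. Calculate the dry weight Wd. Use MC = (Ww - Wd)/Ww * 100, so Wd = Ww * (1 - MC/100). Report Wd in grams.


Wd = Ww * (1 - MC/100)
= 764.09 * (1 - 39.33/100)
= 463.5734 g

463.5734 g


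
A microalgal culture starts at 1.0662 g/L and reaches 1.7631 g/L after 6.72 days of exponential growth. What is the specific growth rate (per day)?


mu = ln(X2/X1) / dt
= ln(1.7631/1.0662) / 6.72
= 0.0748 per day

0.0748 per day


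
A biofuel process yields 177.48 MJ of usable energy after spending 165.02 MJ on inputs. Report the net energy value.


NEV = E_out - E_in
= 177.48 - 165.02
= 12.4600 MJ

12.4600 MJ


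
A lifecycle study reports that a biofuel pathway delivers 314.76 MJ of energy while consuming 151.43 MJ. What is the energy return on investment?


EROI = E_out / E_in
= 314.76 / 151.43
= 2.0786

2.0786


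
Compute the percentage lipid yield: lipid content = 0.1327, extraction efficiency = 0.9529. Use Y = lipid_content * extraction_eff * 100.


Y = lipid_content * extraction_eff * 100
= 0.1327 * 0.9529 * 100
= 12.6450%

12.6450%


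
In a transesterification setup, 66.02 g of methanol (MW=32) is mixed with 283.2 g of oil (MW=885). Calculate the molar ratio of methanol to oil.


Molar ratio = n_MeOH / n_oil = (MeOH/32) / (oil/885) = (MeOH * 885) / (32 * oil)
= (66.02 * 885) / (32 * 283.2)
= 6.4473

6.4473


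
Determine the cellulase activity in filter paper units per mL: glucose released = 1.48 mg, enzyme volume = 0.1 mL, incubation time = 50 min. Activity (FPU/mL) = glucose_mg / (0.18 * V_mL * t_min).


Activity = glucose_mg / (0.18 mg/umol * V_mL * t_min)
= 1.48 / (0.18 * 0.1 * 50)
= 1.6444 FPU/mL

1.6444 FPU/mL


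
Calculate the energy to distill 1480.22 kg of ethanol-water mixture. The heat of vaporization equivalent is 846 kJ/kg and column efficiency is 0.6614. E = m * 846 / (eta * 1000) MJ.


E = m * 846 / (eta * 1000)
= 1480.22 * 846 / (0.6614 * 1000)
= 1893.3567 MJ

1893.3567 MJ


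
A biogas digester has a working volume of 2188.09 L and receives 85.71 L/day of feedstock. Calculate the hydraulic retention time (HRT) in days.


HRT = V / Q
= 2188.09 / 85.71
= 25.5290 days

25.5290 days


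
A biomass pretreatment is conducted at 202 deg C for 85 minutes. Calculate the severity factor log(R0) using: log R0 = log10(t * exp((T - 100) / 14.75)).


logR0 = log10(t * exp((T - 100) / 14.75))
= log10(85 * exp((202 - 100) / 14.75))
= 4.9327

4.9327


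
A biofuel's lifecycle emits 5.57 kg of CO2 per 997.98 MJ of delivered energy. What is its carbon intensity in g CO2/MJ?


CI = CO2 * 1000 / E
= 5.57 * 1000 / 997.98
= 5.5813 g CO2/MJ

5.5813 g CO2/MJ


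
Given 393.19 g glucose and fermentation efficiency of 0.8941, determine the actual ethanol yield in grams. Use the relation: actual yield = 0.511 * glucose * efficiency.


Actual ethanol: m = 0.511 * 393.19 * 0.8941
m = 179.6427 g

179.6427 g


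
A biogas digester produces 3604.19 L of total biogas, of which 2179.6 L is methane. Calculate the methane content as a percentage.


CH4% = V_CH4 / V_total * 100
= 2179.6 / 3604.19 * 100
= 60.4741%

60.4741%


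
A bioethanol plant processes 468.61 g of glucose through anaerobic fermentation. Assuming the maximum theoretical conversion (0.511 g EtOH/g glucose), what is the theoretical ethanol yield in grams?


Theoretical ethanol yield: m_EtOH = 0.511 * m_glucose
m_EtOH = 0.511 * 468.61 = 239.4597 g

239.4597 g


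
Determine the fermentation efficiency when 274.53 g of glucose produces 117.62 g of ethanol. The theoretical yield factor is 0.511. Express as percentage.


Fermentation efficiency = (actual / (0.511 * glucose)) * 100
= (117.62 / (0.511 * 274.53)) * 100
= 83.8437%

83.8437%


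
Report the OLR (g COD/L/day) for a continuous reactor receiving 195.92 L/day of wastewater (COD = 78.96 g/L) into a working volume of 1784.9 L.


OLR = Q * S / V
= 195.92 * 78.96 / 1784.9
= 8.6671 g/L/day

8.6671 g/L/day


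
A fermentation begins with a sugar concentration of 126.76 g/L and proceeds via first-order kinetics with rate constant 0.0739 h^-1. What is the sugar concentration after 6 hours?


S = S0 * exp(-k * t)
S = 126.76 * exp(-0.0739 * 6)
S = 81.3610 g/L

81.3610 g/L


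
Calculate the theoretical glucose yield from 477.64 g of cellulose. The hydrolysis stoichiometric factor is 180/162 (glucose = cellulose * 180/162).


glucose = cellulose * 180/162
= 477.64 * 180/162
= 530.7111 g

530.7111 g


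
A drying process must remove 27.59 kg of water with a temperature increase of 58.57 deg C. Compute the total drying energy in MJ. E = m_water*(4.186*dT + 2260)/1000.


E = m_water * (4.186 * dT + 2260) / 1000
= 27.59 * (4.186 * 58.57 + 2260) / 1000
= 69.1178 MJ

69.1178 MJ


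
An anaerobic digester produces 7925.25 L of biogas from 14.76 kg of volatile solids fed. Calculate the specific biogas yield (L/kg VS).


Y = V / VS
= 7925.25 / 14.76
= 536.9411 L/kg VS

536.9411 L/kg VS


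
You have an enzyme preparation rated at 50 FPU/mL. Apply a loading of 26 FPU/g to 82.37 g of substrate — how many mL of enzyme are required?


V = dosage * m_sub / activity
V = 26 * 82.37 / 50
V = 42.8324 mL

42.8324 mL


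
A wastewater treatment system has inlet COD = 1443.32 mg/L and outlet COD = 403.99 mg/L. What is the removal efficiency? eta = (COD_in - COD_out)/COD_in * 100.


eta = (COD_in - COD_out) / COD_in * 100
= (1443.32 - 403.99) / 1443.32 * 100
= 72.0097%

72.0097%


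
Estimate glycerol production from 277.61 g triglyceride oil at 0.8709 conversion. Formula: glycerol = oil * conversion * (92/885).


glycerol = oil * conv * (92/885)
= 277.61 * 0.8709 * 92 / 885
= 25.1332 g

25.1332 g


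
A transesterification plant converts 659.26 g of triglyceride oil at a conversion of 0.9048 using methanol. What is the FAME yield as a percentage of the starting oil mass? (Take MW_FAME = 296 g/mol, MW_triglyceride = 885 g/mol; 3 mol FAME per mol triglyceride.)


m_FAME = oil * conv * (3 * 296 / 885) = oil * conv * (888/885)
= 659.26 * 0.9048 * 888 / 885
= 598.5205 g
Y = m_FAME / oil * 100 = conv * (888/885) * 100
= 0.9048 * 888 / 885 * 100
= 90.79%

90.79%


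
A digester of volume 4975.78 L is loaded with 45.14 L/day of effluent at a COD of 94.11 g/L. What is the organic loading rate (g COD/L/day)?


OLR = Q * S / V
= 45.14 * 94.11 / 4975.78
= 0.8538 g/L/day

0.8538 g/L/day


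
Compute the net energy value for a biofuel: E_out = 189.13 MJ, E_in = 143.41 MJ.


NEV = E_out - E_in
= 189.13 - 143.41
= 45.7200 MJ

45.7200 MJ


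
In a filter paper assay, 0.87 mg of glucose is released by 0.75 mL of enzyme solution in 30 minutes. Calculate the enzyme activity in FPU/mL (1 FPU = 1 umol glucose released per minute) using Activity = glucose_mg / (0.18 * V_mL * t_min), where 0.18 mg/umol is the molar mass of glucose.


Activity = glucose_mg / (0.18 mg/umol * V_mL * t_min)
= 0.87 / (0.18 * 0.75 * 30)
= 0.2148 FPU/mL

0.2148 FPU/mL


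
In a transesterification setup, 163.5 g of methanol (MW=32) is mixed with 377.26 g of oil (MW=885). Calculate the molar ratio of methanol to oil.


Molar ratio = n_MeOH / n_oil = (MeOH/32) / (oil/885) = (MeOH * 885) / (32 * oil)
= (163.5 * 885) / (32 * 377.26)
= 11.9859

11.9859


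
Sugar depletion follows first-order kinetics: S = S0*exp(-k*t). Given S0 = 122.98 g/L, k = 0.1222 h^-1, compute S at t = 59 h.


S = S0 * exp(-k * t)
S = 122.98 * exp(-0.1222 * 59)
S = 0.0909 g/L

0.0909 g/L


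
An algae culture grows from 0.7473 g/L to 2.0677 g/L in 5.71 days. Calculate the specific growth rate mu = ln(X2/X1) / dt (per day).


mu = ln(X2/X1) / dt
= ln(2.0677/0.7473) / 5.71
= 0.1782 per day

0.1782 per day


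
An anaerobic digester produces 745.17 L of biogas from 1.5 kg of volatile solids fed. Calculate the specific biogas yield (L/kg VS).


Y = V / VS
= 745.17 / 1.5
= 496.7800 L/kg VS

496.7800 L/kg VS


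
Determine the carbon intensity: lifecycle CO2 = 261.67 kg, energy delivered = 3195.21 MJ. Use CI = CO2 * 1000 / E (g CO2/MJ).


CI = CO2 * 1000 / E
= 261.67 * 1000 / 3195.21
= 81.8945 g CO2/MJ

81.8945 g CO2/MJ


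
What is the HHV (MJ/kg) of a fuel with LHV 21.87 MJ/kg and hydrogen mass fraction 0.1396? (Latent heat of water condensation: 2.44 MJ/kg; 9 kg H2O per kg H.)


HHV = LHV + H_frac * 9 * 2.44
= 21.87 + 0.1396 * 9 * 2.44
= 24.9356 MJ/kg

24.9356 MJ/kg


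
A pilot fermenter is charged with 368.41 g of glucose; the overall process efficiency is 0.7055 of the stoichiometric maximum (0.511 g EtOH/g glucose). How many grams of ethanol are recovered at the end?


Actual ethanol: m = 0.511 * 368.41 * 0.7055
m = 132.8157 g

132.8157 g


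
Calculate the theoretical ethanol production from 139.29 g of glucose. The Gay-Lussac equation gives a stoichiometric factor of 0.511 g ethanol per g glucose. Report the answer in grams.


Theoretical ethanol yield: m_EtOH = 0.511 * m_glucose
m_EtOH = 0.511 * 139.29 = 71.1772 g

71.1772 g


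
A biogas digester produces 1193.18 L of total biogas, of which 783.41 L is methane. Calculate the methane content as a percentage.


CH4% = V_CH4 / V_total * 100
= 783.41 / 1193.18 * 100
= 65.6573%

65.6573%


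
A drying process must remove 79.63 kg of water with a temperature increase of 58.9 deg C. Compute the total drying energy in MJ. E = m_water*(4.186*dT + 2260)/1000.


E = m_water * (4.186 * dT + 2260) / 1000
= 79.63 * (4.186 * 58.9 + 2260) / 1000
= 199.5970 MJ

199.5970 MJ


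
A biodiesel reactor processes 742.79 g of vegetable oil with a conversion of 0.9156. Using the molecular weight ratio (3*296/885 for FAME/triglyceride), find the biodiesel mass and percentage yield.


m_FAME = oil * conv * (3 * 296 / 885) = oil * conv * (888/885)
= 742.79 * 0.9156 * 888 / 885
= 682.4039 g
Y = m_FAME / oil * 100 = conv * (888/885) * 100
= 0.9156 * 888 / 885 * 100
= 91.87%

682.4039 g FAME; Y = 91.87%


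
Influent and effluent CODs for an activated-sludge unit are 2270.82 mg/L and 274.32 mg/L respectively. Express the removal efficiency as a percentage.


eta = (COD_in - COD_out) / COD_in * 100
= (2270.82 - 274.32) / 2270.82 * 100
= 87.9198%

87.9198%


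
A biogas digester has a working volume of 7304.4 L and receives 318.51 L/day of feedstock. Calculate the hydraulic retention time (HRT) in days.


HRT = V / Q
= 7304.4 / 318.51
= 22.9330 days

22.9330 days


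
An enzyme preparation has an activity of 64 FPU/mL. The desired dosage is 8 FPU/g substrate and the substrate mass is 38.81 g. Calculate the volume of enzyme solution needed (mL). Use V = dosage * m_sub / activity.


V = dosage * m_sub / activity
V = 8 * 38.81 / 64
V = 4.8513 mL

4.8513 mL


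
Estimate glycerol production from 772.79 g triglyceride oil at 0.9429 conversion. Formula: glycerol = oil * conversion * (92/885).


glycerol = oil * conv * (92/885)
= 772.79 * 0.9429 * 92 / 885
= 75.7481 g

75.7481 g


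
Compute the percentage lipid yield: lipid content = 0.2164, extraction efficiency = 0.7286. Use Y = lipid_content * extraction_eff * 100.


Y = lipid_content * extraction_eff * 100
= 0.2164 * 0.7286 * 100
= 15.7669%

15.7669%


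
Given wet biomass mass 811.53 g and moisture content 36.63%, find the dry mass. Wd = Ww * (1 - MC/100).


Wd = Ww * (1 - MC/100)
= 811.53 * (1 - 36.63/100)
= 514.2666 g

514.2666 g


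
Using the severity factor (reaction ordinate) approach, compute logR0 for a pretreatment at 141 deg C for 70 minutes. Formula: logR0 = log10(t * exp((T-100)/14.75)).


logR0 = log10(t * exp((T - 100) / 14.75))
= log10(70 * exp((141 - 100) / 14.75))
= 3.0523

3.0523


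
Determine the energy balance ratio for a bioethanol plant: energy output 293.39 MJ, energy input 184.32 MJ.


EROI = E_out / E_in
= 293.39 / 184.32
= 1.5917

1.5917


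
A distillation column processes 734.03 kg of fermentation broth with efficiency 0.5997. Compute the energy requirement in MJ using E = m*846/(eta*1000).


E = m * 846 / (eta * 1000)
= 734.03 * 846 / (0.5997 * 1000)
= 1035.5001 MJ

1035.5001 MJ


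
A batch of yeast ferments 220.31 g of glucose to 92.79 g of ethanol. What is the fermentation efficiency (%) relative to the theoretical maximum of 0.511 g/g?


Fermentation efficiency = (actual / (0.511 * glucose)) * 100
= (92.79 / (0.511 * 220.31)) * 100
= 82.4226%

82.4226%


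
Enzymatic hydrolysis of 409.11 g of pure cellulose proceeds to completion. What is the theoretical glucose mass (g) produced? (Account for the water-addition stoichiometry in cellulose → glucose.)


glucose = cellulose * 180/162
= 409.11 * 180/162
= 454.5667 g

454.5667 g


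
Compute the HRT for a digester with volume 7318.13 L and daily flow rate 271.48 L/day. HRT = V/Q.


HRT = V / Q
= 7318.13 / 271.48
= 26.9564 days

26.9564 days


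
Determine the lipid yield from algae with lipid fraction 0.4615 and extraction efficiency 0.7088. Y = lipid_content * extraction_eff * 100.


Y = lipid_content * extraction_eff * 100
= 0.4615 * 0.7088 * 100
= 32.7111%

32.7111%


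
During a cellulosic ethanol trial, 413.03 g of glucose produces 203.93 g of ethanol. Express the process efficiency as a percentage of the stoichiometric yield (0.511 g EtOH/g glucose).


Fermentation efficiency = (actual / (0.511 * glucose)) * 100
= (203.93 / (0.511 * 413.03)) * 100
= 96.6226%

96.6226%


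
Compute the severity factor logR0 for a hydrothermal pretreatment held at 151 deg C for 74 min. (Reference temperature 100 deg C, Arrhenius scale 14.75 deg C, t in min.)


logR0 = log10(t * exp((T - 100) / 14.75))
= log10(74 * exp((151 - 100) / 14.75))
= 3.3709

3.3709
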